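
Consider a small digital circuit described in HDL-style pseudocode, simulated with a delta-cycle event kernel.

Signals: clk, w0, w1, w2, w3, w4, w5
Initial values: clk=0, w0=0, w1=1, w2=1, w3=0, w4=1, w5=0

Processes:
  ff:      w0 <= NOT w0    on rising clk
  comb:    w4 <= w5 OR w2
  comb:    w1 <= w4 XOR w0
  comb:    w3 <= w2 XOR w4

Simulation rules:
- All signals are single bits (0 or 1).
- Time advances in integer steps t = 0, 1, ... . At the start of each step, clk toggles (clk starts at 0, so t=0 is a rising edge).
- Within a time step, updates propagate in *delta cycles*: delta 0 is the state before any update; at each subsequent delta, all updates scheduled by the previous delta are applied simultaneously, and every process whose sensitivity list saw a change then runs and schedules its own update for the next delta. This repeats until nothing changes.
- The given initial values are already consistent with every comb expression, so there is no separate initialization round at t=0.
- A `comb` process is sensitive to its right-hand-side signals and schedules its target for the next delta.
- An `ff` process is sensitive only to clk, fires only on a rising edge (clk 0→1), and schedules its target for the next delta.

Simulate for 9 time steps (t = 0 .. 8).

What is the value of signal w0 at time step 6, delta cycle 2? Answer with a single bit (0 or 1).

0

[bits: w0,w2,w4,w1,w5,clk,w3]
t=0: Δ0=0111000 Δ1=0111010 Δ2=1111010 Δ3=1110010 | 3Δ
t=1: Δ0=1110010 Δ1=1110000 | 1Δ
t=2: Δ0=1110000 Δ1=1110010 Δ2=0110010 Δ3=0111010 | 3Δ
t=3: Δ0=0111010 Δ1=0111000 | 1Δ
t=4: Δ0=0111000 Δ1=0111010 Δ2=1111010 Δ3=1110010 | 3Δ
t=5: Δ0=1110010 Δ1=1110000 | 1Δ
t=6: Δ0=1110000 Δ1=1110010 Δ2=0110010 Δ3=0111010 | 3Δ
t=7: Δ0=0111010 Δ1=0111000 | 1Δ
t=8: Δ0=0111000 Δ1=0111010 Δ2=1111010 Δ3=1110010 | 3Δ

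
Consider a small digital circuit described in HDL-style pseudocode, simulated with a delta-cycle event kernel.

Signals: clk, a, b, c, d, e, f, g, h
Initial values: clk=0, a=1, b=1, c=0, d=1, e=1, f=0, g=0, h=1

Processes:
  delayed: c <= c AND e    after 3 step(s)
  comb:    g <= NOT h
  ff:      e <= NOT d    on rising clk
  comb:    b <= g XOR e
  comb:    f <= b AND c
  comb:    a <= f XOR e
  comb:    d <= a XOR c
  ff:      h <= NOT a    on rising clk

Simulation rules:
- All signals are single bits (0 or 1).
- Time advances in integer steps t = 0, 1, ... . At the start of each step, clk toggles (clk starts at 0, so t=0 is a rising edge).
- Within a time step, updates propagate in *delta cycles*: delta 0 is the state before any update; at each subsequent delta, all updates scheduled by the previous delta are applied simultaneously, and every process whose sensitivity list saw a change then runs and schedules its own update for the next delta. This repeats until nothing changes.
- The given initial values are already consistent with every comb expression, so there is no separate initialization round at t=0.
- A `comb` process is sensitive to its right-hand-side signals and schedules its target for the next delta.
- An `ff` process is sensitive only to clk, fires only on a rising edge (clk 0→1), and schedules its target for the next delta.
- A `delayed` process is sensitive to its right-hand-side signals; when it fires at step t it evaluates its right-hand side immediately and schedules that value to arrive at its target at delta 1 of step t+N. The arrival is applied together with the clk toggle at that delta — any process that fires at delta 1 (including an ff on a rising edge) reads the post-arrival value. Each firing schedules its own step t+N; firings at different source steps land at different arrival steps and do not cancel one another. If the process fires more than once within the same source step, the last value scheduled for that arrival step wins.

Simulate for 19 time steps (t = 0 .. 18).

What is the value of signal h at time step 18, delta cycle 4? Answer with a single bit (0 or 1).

1

t=0 Δ0: b=1 g=0 clk=0 h=1 c=0 f=0 d=1 a=1 e=1
  Δ1: clk:0→1
  Δ2: h:1→0, e:1→0
  Δ3: b:1→0, g:0→1, a:1→0
  Δ4: b:0→1, d:1→0
  (4Δ to stable)
t=1 Δ0: b=1 g=1 clk=1 h=0 c=0 f=0 d=0 a=0 e=0
  Δ1: clk:1→0
  (1Δ to stable)
t=2 Δ0: b=1 g=1 clk=0 h=0 c=0 f=0 d=0 a=0 e=0
  Δ1: clk:0→1
  Δ2: h:0→1, e:0→1
  Δ3: b:1→0, g:1→0, a:0→1
  Δ4: b:0→1, d:0→1
  (4Δ to stable)
t=3 Δ0: b=1 g=0 clk=1 h=1 c=0 f=0 d=1 a=1 e=1
  Δ1: clk:1→0
  (1Δ to stable)
t=4 Δ0: b=1 g=0 clk=0 h=1 c=0 f=0 d=1 a=1 e=1
  Δ1: clk:0→1
  Δ2: h:1→0, e:1→0
  Δ3: b:1→0, g:0→1, a:1→0
  Δ4: b:0→1, d:1→0
  (4Δ to stable)
t=5 Δ0: b=1 g=1 clk=1 h=0 c=0 f=0 d=0 a=0 e=0
  Δ1: clk:1→0
  (1Δ to stable)
t=6 Δ0: b=1 g=1 clk=0 h=0 c=0 f=0 d=0 a=0 e=0
  Δ1: clk:0→1
  Δ2: h:0→1, e:0→1
  Δ3: b:1→0, g:1→0, a:0→1
  Δ4: b:0→1, d:0→1
  (4Δ to stable)
t=7 Δ0: b=1 g=0 clk=1 h=1 c=0 f=0 d=1 a=1 e=1
  Δ1: clk:1→0
  (1Δ to stable)
t=8 Δ0: b=1 g=0 clk=0 h=1 c=0 f=0 d=1 a=1 e=1
  Δ1: clk:0→1
  Δ2: h:1→0, e:1→0
  Δ3: b:1→0, g:0→1, a:1→0
  Δ4: b:0→1, d:1→0
  (4Δ to stable)
t=9 Δ0: b=1 g=1 clk=1 h=0 c=0 f=0 d=0 a=0 e=0
  Δ1: clk:1→0
  (1Δ to stable)
t=10 Δ0: b=1 g=1 clk=0 h=0 c=0 f=0 d=0 a=0 e=0
  Δ1: clk:0→1
  Δ2: h:0→1, e:0→1
  Δ3: b:1→0, g:1→0, a:0→1
  Δ4: b:0→1, d:0→1
  (4Δ to stable)
t=11 Δ0: b=1 g=0 clk=1 h=1 c=0 f=0 d=1 a=1 e=1
  Δ1: clk:1→0
  (1Δ to stable)
t=12 Δ0: b=1 g=0 clk=0 h=1 c=0 f=0 d=1 a=1 e=1
  Δ1: clk:0→1
  Δ2: h:1→0, e:1→0
  Δ3: b:1→0, g:0→1, a:1→0
  Δ4: b:0→1, d:1→0
  (4Δ to stable)
t=13 Δ0: b=1 g=1 clk=1 h=0 c=0 f=0 d=0 a=0 e=0
  Δ1: clk:1→0
  (1Δ to stable)
t=14 Δ0: b=1 g=1 clk=0 h=0 c=0 f=0 d=0 a=0 e=0
  Δ1: clk:0→1
  Δ2: h:0→1, e:0→1
  Δ3: b:1→0, g:1→0, a:0→1
  Δ4: b:0→1, d:0→1
  (4Δ to stable)
t=15 Δ0: b=1 g=0 clk=1 h=1 c=0 f=0 d=1 a=1 e=1
  Δ1: clk:1→0
  (1Δ to stable)
t=16 Δ0: b=1 g=0 clk=0 h=1 c=0 f=0 d=1 a=1 e=1
  Δ1: clk:0→1
  Δ2: h:1→0, e:1→0
  Δ3: b:1→0, g:0→1, a:1→0
  Δ4: b:0→1, d:1→0
  (4Δ to stable)
t=17 Δ0: b=1 g=1 clk=1 h=0 c=0 f=0 d=0 a=0 e=0
  Δ1: clk:1→0
  (1Δ to stable)
t=18 Δ0: b=1 g=1 clk=0 h=0 c=0 f=0 d=0 a=0 e=0
  Δ1: clk:0→1
  Δ2: h:0→1, e:0→1
  Δ3: b:1→0, g:1→0, a:0→1
  Δ4: b:0→1, d:0→1
  (4Δ to stable)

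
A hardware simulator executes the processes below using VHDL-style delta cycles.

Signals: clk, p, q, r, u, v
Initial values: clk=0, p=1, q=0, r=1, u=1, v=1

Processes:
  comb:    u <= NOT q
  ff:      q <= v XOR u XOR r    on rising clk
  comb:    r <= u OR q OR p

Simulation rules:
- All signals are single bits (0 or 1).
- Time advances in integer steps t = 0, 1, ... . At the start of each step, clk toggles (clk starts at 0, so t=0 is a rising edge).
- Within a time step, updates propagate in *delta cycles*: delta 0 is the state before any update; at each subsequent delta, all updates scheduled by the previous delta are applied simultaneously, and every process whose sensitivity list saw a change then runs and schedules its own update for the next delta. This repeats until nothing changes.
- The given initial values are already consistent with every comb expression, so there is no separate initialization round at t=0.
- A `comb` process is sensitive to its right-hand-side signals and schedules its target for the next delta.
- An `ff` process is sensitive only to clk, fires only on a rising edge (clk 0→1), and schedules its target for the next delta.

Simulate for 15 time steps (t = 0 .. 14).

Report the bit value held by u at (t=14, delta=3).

[bits: p,q,v,u,clk,r]
t=0: Δ0=101101 Δ1=101111 Δ2=111111 Δ3=111011 | 3Δ
t=1: Δ0=111011 Δ1=111001 | 1Δ
t=2: Δ0=111001 Δ1=111011 Δ2=101011 Δ3=101111 | 3Δ
t=3: Δ0=101111 Δ1=101101 | 1Δ
t=4: Δ0=101101 Δ1=101111 Δ2=111111 Δ3=111011 | 3Δ
t=5: Δ0=111011 Δ1=111001 | 1Δ
t=6: Δ0=111001 Δ1=111011 Δ2=101011 Δ3=101111 | 3Δ
t=7: Δ0=101111 Δ1=101101 | 1Δ
t=8: Δ0=101101 Δ1=101111 Δ2=111111 Δ3=111011 | 3Δ
t=9: Δ0=111011 Δ1=111001 | 1Δ
t=10: Δ0=111001 Δ1=111011 Δ2=101011 Δ3=101111 | 3Δ
t=11: Δ0=101111 Δ1=101101 | 1Δ
t=12: Δ0=101101 Δ1=101111 Δ2=111111 Δ3=111011 | 3Δ
t=13: Δ0=111011 Δ1=111001 | 1Δ
t=14: Δ0=111001 Δ1=111011 Δ2=101011 Δ3=101111 | 3Δ

1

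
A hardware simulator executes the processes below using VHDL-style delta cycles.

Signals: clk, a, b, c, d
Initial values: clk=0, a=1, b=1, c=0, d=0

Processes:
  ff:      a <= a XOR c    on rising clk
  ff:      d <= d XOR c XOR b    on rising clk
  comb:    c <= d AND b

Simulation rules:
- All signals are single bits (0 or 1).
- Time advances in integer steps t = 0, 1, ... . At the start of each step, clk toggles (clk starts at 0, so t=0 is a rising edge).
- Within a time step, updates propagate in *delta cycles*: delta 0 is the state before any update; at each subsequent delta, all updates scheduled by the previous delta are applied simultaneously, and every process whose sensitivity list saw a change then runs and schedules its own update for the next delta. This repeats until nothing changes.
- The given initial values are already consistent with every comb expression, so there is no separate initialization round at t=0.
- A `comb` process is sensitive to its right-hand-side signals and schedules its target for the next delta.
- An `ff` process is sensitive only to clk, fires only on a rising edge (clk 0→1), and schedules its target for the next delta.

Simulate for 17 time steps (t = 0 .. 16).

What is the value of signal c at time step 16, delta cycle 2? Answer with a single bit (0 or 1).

[bits: c,d,clk,b,a]
t=0: Δ0=00011 Δ1=00111 Δ2=01111 Δ3=11111 | 3Δ
t=1: Δ0=11111 Δ1=11011 | 1Δ
t=2: Δ0=11011 Δ1=11111 Δ2=11110 | 2Δ
t=3: Δ0=11110 Δ1=11010 | 1Δ
t=4: Δ0=11010 Δ1=11110 Δ2=11111 | 2Δ
t=5: Δ0=11111 Δ1=11011 | 1Δ
t=6: Δ0=11011 Δ1=11111 Δ2=11110 | 2Δ
t=7: Δ0=11110 Δ1=11010 | 1Δ
t=8: Δ0=11010 Δ1=11110 Δ2=11111 | 2Δ
t=9: Δ0=11111 Δ1=11011 | 1Δ
t=10: Δ0=11011 Δ1=11111 Δ2=11110 | 2Δ
t=11: Δ0=11110 Δ1=11010 | 1Δ
t=12: Δ0=11010 Δ1=11110 Δ2=11111 | 2Δ
t=13: Δ0=11111 Δ1=11011 | 1Δ
t=14: Δ0=11011 Δ1=11111 Δ2=11110 | 2Δ
t=15: Δ0=11110 Δ1=11010 | 1Δ
t=16: Δ0=11010 Δ1=11110 Δ2=11111 | 2Δ

1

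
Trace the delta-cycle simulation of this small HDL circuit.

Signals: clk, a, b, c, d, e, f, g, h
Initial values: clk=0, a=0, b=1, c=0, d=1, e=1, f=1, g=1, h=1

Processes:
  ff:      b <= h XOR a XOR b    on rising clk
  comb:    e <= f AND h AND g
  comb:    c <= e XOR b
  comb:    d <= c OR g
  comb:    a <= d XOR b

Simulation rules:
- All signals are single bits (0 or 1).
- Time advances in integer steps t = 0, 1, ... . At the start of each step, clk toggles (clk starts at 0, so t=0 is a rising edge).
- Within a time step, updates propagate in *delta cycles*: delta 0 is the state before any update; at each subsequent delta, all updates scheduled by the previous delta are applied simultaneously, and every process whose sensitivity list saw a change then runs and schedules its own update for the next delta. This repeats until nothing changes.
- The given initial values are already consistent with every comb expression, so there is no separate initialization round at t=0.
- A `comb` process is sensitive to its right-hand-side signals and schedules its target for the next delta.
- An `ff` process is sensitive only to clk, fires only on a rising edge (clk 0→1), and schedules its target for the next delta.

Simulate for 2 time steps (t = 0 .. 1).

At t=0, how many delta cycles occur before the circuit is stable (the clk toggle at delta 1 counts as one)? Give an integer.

3

t0.Δ0 g=1 b=1 h=1 d=1 c=0 clk=0 e=1 a=0 f=1
t0.Δ1 g=1 b=1 h=1 d=1 c=0 clk=1 e=1 a=0 f=1
t0.Δ2 g=1 b=0 h=1 d=1 c=0 clk=1 e=1 a=0 f=1
t0.Δ3 g=1 b=0 h=1 d=1 c=1 clk=1 e=1 a=1 f=1
t1.Δ0 g=1 b=0 h=1 d=1 c=1 clk=1 e=1 a=1 f=1
t1.Δ1 g=1 b=0 h=1 d=1 c=1 clk=0 e=1 a=1 f=1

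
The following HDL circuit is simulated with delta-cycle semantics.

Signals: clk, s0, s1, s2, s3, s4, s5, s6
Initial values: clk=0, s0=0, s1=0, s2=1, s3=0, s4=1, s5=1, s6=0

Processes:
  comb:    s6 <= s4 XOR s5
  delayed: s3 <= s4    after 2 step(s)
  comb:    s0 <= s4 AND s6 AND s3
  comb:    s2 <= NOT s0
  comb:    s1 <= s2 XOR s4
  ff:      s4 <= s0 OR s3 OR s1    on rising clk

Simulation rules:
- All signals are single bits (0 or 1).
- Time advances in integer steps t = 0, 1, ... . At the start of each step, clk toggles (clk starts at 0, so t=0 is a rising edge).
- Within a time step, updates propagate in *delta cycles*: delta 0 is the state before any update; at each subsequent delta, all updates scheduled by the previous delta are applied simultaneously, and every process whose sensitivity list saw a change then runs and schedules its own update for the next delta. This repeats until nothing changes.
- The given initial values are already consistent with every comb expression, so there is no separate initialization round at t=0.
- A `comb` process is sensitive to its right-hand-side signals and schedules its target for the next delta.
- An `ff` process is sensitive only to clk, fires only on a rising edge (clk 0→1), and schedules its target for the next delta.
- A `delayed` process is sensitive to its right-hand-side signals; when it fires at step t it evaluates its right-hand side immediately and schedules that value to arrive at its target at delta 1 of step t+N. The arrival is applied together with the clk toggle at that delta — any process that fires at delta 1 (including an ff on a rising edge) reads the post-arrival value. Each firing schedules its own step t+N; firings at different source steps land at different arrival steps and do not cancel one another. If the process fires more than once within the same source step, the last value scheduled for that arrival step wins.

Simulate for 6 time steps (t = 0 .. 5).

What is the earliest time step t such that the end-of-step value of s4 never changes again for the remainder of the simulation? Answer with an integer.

t0.Δ0 s2=1 s5=1 clk=0 s0=0 s4=1 s3=0 s1=0 s6=0
t0.Δ1 s2=1 s5=1 clk=1 s0=0 s4=1 s3=0 s1=0 s6=0
t0.Δ2 s2=1 s5=1 clk=1 s0=0 s4=0 s3=0 s1=0 s6=0
t0.Δ3 s2=1 s5=1 clk=1 s0=0 s4=0 s3=0 s1=1 s6=1
t1.Δ0 s2=1 s5=1 clk=1 s0=0 s4=0 s3=0 s1=1 s6=1
t1.Δ1 s2=1 s5=1 clk=0 s0=0 s4=0 s3=0 s1=1 s6=1
t2.Δ0 s2=1 s5=1 clk=0 s0=0 s4=0 s3=0 s1=1 s6=1
t2.Δ1 s2=1 s5=1 clk=1 s0=0 s4=0 s3=0 s1=1 s6=1
t2.Δ2 s2=1 s5=1 clk=1 s0=0 s4=1 s3=0 s1=1 s6=1
t2.Δ3 s2=1 s5=1 clk=1 s0=0 s4=1 s3=0 s1=0 s6=0
t3.Δ0 s2=1 s5=1 clk=1 s0=0 s4=1 s3=0 s1=0 s6=0
t3.Δ1 s2=1 s5=1 clk=0 s0=0 s4=1 s3=0 s1=0 s6=0
t4.Δ0 s2=1 s5=1 clk=0 s0=0 s4=1 s3=0 s1=0 s6=0
t4.Δ1 s2=1 s5=1 clk=1 s0=0 s4=1 s3=1 s1=0 s6=0
t5.Δ0 s2=1 s5=1 clk=1 s0=0 s4=1 s3=1 s1=0 s6=0
t5.Δ1 s2=1 s5=1 clk=0 s0=0 s4=1 s3=1 s1=0 s6=0

2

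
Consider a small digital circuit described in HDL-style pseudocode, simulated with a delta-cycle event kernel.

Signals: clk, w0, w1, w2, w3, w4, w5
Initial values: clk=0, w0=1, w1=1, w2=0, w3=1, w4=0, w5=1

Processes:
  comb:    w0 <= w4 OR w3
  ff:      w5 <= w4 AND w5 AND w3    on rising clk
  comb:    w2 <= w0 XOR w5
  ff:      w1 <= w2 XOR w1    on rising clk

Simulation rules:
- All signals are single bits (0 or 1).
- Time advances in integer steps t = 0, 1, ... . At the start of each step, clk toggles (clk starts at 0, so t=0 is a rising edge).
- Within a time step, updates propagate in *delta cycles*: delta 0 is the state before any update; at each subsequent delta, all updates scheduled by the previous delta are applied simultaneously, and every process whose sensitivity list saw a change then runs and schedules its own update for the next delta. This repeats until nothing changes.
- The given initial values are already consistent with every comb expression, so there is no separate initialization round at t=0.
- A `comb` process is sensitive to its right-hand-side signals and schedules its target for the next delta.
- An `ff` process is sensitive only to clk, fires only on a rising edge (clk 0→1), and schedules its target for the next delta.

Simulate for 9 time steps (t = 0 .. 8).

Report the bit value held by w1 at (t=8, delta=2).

1

t=0 Δ0: w2=0 w1=1 w3=1 w0=1 w4=0 clk=0 w5=1
  Δ1: clk:0→1
  Δ2: w5:1→0
  Δ3: w2:0→1
  (3Δ to stable)
t=1 Δ0: w2=1 w1=1 w3=1 w0=1 w4=0 clk=1 w5=0
  Δ1: clk:1→0
  (1Δ to stable)
t=2 Δ0: w2=1 w1=1 w3=1 w0=1 w4=0 clk=0 w5=0
  Δ1: clk:0→1
  Δ2: w1:1→0
  (2Δ to stable)
t=3 Δ0: w2=1 w1=0 w3=1 w0=1 w4=0 clk=1 w5=0
  Δ1: clk:1→0
  (1Δ to stable)
t=4 Δ0: w2=1 w1=0 w3=1 w0=1 w4=0 clk=0 w5=0
  Δ1: clk:0→1
  Δ2: w1:0→1
  (2Δ to stable)
t=5 Δ0: w2=1 w1=1 w3=1 w0=1 w4=0 clk=1 w5=0
  Δ1: clk:1→0
  (1Δ to stable)
t=6 Δ0: w2=1 w1=1 w3=1 w0=1 w4=0 clk=0 w5=0
  Δ1: clk:0→1
  Δ2: w1:1→0
  (2Δ to stable)
t=7 Δ0: w2=1 w1=0 w3=1 w0=1 w4=0 clk=1 w5=0
  Δ1: clk:1→0
  (1Δ to stable)
t=8 Δ0: w2=1 w1=0 w3=1 w0=1 w4=0 clk=0 w5=0
  Δ1: clk:0→1
  Δ2: w1:0→1
  (2Δ to stable)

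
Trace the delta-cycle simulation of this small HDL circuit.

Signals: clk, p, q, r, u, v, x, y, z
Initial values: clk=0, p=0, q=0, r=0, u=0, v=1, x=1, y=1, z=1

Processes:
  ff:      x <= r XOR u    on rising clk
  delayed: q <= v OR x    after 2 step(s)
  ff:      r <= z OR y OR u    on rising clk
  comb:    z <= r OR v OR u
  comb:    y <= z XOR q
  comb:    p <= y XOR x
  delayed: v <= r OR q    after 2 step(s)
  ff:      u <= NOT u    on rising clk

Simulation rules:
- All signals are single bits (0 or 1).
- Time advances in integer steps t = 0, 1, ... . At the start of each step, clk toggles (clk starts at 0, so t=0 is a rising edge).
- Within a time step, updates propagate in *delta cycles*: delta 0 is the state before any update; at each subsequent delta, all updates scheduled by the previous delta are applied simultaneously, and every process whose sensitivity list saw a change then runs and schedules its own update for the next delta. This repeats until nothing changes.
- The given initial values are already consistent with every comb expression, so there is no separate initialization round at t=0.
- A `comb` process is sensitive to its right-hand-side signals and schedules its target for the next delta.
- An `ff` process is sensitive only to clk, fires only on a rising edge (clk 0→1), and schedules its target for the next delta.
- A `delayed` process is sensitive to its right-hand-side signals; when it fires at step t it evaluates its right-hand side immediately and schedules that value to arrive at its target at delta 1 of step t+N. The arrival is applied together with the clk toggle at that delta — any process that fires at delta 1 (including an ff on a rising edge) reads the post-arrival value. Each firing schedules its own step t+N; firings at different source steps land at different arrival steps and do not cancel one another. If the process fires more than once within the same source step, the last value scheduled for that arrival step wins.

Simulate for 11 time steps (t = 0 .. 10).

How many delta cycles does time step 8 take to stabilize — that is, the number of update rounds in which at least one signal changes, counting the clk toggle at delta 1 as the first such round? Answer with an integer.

3

t0.Δ0 clk=0 u=0 p=0 q=0 v=1 y=1 x=1 z=1 r=0
t0.Δ1 clk=1 u=0 p=0 q=0 v=1 y=1 x=1 z=1 r=0
t0.Δ2 clk=1 u=1 p=0 q=0 v=1 y=1 x=0 z=1 r=1
t0.Δ3 clk=1 u=1 p=1 q=0 v=1 y=1 x=0 z=1 r=1
t1.Δ0 clk=1 u=1 p=1 q=0 v=1 y=1 x=0 z=1 r=1
t1.Δ1 clk=0 u=1 p=1 q=0 v=1 y=1 x=0 z=1 r=1
t2.Δ0 clk=0 u=1 p=1 q=0 v=1 y=1 x=0 z=1 r=1
t2.Δ1 clk=1 u=1 p=1 q=1 v=1 y=1 x=0 z=1 r=1
t2.Δ2 clk=1 u=0 p=1 q=1 v=1 y=0 x=0 z=1 r=1
t2.Δ3 clk=1 u=0 p=0 q=1 v=1 y=0 x=0 z=1 r=1
t3.Δ0 clk=1 u=0 p=0 q=1 v=1 y=0 x=0 z=1 r=1
t3.Δ1 clk=0 u=0 p=0 q=1 v=1 y=0 x=0 z=1 r=1
t4.Δ0 clk=0 u=0 p=0 q=1 v=1 y=0 x=0 z=1 r=1
t4.Δ1 clk=1 u=0 p=0 q=1 v=1 y=0 x=0 z=1 r=1
t4.Δ2 clk=1 u=1 p=0 q=1 v=1 y=0 x=1 z=1 r=1
t4.Δ3 clk=1 u=1 p=1 q=1 v=1 y=0 x=1 z=1 r=1
t5.Δ0 clk=1 u=1 p=1 q=1 v=1 y=0 x=1 z=1 r=1
t5.Δ1 clk=0 u=1 p=1 q=1 v=1 y=0 x=1 z=1 r=1
t6.Δ0 clk=0 u=1 p=1 q=1 v=1 y=0 x=1 z=1 r=1
t6.Δ1 clk=1 u=1 p=1 q=1 v=1 y=0 x=1 z=1 r=1
t6.Δ2 clk=1 u=0 p=1 q=1 v=1 y=0 x=0 z=1 r=1
t6.Δ3 clk=1 u=0 p=0 q=1 v=1 y=0 x=0 z=1 r=1
t7.Δ0 clk=1 u=0 p=0 q=1 v=1 y=0 x=0 z=1 r=1
t7.Δ1 clk=0 u=0 p=0 q=1 v=1 y=0 x=0 z=1 r=1
t8.Δ0 clk=0 u=0 p=0 q=1 v=1 y=0 x=0 z=1 r=1
t8.Δ1 clk=1 u=0 p=0 q=1 v=1 y=0 x=0 z=1 r=1
t8.Δ2 clk=1 u=1 p=0 q=1 v=1 y=0 x=1 z=1 r=1
t8.Δ3 clk=1 u=1 p=1 q=1 v=1 y=0 x=1 z=1 r=1
t9.Δ0 clk=1 u=1 p=1 q=1 v=1 y=0 x=1 z=1 r=1
t9.Δ1 clk=0 u=1 p=1 q=1 v=1 y=0 x=1 z=1 r=1
t10.Δ0 clk=0 u=1 p=1 q=1 v=1 y=0 x=1 z=1 r=1
t10.Δ1 clk=1 u=1 p=1 q=1 v=1 y=0 x=1 z=1 r=1
t10.Δ2 clk=1 u=0 p=1 q=1 v=1 y=0 x=0 z=1 r=1
t10.Δ3 clk=1 u=0 p=0 q=1 v=1 y=0 x=0 z=1 r=1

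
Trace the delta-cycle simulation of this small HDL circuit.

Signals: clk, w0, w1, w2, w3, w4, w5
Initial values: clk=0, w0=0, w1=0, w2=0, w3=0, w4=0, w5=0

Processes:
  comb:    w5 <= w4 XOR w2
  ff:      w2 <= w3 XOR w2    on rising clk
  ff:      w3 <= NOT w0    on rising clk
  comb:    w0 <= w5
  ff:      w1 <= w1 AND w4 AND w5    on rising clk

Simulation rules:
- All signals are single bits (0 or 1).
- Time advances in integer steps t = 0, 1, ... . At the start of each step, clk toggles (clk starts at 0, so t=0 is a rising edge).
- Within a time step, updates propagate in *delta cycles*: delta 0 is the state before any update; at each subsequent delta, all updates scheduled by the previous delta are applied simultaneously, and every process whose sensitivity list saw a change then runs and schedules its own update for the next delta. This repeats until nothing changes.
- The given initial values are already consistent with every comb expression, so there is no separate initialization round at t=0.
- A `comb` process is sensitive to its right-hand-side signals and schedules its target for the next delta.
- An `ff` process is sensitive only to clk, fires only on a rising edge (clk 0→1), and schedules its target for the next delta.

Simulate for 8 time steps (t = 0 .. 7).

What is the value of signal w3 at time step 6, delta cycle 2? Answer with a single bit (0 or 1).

t=0 Δ0: w5=0 clk=0 w4=0 w1=0 w0=0 w2=0 w3=0
  Δ1: clk:0→1
  Δ2: w3:0→1
  (2Δ to stable)
t=1 Δ0: w5=0 clk=1 w4=0 w1=0 w0=0 w2=0 w3=1
  Δ1: clk:1→0
  (1Δ to stable)
t=2 Δ0: w5=0 clk=0 w4=0 w1=0 w0=0 w2=0 w3=1
  Δ1: clk:0→1
  Δ2: w2:0→1
  Δ3: w5:0→1
  Δ4: w0:0→1
  (4Δ to stable)
t=3 Δ0: w5=1 clk=1 w4=0 w1=0 w0=1 w2=1 w3=1
  Δ1: clk:1→0
  (1Δ to stable)
t=4 Δ0: w5=1 clk=0 w4=0 w1=0 w0=1 w2=1 w3=1
  Δ1: clk:0→1
  Δ2: w2:1→0, w3:1→0
  Δ3: w5:1→0
  Δ4: w0:1→0
  (4Δ to stable)
t=5 Δ0: w5=0 clk=1 w4=0 w1=0 w0=0 w2=0 w3=0
  Δ1: clk:1→0
  (1Δ to stable)
t=6 Δ0: w5=0 clk=0 w4=0 w1=0 w0=0 w2=0 w3=0
  Δ1: clk:0→1
  Δ2: w3:0→1
  (2Δ to stable)
t=7 Δ0: w5=0 clk=1 w4=0 w1=0 w0=0 w2=0 w3=1
  Δ1: clk:1→0
  (1Δ to stable)

1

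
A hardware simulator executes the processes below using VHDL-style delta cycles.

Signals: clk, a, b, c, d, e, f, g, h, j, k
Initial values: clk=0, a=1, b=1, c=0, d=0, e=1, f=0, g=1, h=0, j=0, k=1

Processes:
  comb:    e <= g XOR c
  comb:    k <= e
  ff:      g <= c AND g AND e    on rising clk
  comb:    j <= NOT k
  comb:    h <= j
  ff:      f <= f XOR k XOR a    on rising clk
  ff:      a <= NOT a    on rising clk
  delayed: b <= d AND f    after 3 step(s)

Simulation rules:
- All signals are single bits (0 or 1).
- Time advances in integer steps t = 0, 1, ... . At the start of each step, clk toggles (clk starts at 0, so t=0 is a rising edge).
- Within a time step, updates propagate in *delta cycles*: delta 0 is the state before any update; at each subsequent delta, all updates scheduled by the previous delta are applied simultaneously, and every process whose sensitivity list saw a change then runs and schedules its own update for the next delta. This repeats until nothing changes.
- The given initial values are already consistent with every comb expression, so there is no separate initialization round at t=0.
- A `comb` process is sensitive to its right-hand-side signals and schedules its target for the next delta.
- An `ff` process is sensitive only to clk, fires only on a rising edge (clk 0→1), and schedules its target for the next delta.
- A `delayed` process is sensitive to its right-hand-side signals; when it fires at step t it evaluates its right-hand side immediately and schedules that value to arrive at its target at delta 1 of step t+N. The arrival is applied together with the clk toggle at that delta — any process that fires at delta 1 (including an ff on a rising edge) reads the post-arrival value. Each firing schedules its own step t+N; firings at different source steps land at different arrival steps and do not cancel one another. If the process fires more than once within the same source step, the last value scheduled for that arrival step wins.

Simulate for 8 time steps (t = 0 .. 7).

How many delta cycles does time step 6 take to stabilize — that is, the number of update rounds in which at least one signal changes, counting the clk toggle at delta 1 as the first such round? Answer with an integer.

2

[bits: c,e,b,j,f,g,h,k,a,clk,d]
t=0: Δ0=01100101100 Δ1=01100101110 Δ2=01100001010 Δ3=00100001010 Δ4=00100000010 Δ5=00110000010 Δ6=00110010010 | 6Δ
t=1: Δ0=00110010010 Δ1=00110010000 | 1Δ
t=2: Δ0=00110010000 Δ1=00110010010 Δ2=00110010110 | 2Δ
t=3: Δ0=00110010110 Δ1=00110010100 | 1Δ
t=4: Δ0=00110010100 Δ1=00110010110 Δ2=00111010010 | 2Δ
t=5: Δ0=00111010010 Δ1=00111010000 | 1Δ
t=6: Δ0=00111010000 Δ1=00111010010 Δ2=00111010110 | 2Δ
t=7: Δ0=00111010110 Δ1=00011010100 | 1Δ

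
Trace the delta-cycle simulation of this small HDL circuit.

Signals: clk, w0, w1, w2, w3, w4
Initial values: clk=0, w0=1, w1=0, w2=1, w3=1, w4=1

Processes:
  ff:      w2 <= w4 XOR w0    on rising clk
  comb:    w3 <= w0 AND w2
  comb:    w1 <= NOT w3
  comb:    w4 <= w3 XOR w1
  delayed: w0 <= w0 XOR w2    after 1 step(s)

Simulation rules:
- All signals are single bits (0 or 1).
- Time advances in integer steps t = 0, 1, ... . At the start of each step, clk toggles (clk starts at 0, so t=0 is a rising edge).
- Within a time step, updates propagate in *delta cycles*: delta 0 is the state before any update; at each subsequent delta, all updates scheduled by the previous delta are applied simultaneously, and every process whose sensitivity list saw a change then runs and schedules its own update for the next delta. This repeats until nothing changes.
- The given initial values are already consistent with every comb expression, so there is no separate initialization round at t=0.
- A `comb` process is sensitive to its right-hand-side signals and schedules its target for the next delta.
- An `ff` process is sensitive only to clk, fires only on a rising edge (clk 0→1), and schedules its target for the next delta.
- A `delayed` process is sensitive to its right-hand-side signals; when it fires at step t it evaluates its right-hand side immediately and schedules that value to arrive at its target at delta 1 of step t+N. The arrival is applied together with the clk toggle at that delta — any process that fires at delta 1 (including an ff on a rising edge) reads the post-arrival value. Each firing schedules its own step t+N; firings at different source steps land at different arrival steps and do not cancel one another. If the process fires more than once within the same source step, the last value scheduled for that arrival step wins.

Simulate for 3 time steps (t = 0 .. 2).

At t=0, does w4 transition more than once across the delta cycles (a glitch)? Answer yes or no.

[bits: clk,w3,w2,w4,w0,w1]
t=0: Δ0=011110 Δ1=111110 Δ2=110110 Δ3=100110 Δ4=100011 Δ5=100111 | 5Δ
t=1: Δ0=100111 Δ1=000111 | 1Δ
t=2: Δ0=000111 Δ1=100111 | 1Δ

yes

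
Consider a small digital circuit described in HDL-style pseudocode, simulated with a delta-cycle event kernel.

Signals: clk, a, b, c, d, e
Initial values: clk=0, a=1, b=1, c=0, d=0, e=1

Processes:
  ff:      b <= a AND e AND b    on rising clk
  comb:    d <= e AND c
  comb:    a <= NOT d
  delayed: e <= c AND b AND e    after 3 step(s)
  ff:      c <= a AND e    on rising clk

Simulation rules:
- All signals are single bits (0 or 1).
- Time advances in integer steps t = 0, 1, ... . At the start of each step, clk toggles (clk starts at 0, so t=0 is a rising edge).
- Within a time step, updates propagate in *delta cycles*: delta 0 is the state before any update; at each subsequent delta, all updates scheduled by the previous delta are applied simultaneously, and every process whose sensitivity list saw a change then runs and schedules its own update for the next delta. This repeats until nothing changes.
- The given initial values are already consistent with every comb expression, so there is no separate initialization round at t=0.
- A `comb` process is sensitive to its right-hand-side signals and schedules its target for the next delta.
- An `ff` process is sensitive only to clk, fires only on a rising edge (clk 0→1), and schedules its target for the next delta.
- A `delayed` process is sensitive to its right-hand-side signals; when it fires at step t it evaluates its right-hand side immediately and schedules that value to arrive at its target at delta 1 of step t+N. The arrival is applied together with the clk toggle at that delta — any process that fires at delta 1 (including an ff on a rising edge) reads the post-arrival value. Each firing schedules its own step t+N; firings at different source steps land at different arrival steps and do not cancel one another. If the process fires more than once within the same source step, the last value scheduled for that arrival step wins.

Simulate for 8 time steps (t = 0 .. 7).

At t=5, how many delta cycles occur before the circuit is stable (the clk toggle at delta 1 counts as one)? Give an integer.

3

t0.Δ0 e=1 d=0 a=1 clk=0 b=1 c=0
t0.Δ1 e=1 d=0 a=1 clk=1 b=1 c=0
t0.Δ2 e=1 d=0 a=1 clk=1 b=1 c=1
t0.Δ3 e=1 d=1 a=1 clk=1 b=1 c=1
t0.Δ4 e=1 d=1 a=0 clk=1 b=1 c=1
t1.Δ0 e=1 d=1 a=0 clk=1 b=1 c=1
t1.Δ1 e=1 d=1 a=0 clk=0 b=1 c=1
t2.Δ0 e=1 d=1 a=0 clk=0 b=1 c=1
t2.Δ1 e=1 d=1 a=0 clk=1 b=1 c=1
t2.Δ2 e=1 d=1 a=0 clk=1 b=0 c=0
t2.Δ3 e=1 d=0 a=0 clk=1 b=0 c=0
t2.Δ4 e=1 d=0 a=1 clk=1 b=0 c=0
t3.Δ0 e=1 d=0 a=1 clk=1 b=0 c=0
t3.Δ1 e=1 d=0 a=1 clk=0 b=0 c=0
t4.Δ0 e=1 d=0 a=1 clk=0 b=0 c=0
t4.Δ1 e=1 d=0 a=1 clk=1 b=0 c=0
t4.Δ2 e=1 d=0 a=1 clk=1 b=0 c=1
t4.Δ3 e=1 d=1 a=1 clk=1 b=0 c=1
t4.Δ4 e=1 d=1 a=0 clk=1 b=0 c=1
t5.Δ0 e=1 d=1 a=0 clk=1 b=0 c=1
t5.Δ1 e=0 d=1 a=0 clk=0 b=0 c=1
t5.Δ2 e=0 d=0 a=0 clk=0 b=0 c=1
t5.Δ3 e=0 d=0 a=1 clk=0 b=0 c=1
t6.Δ0 e=0 d=0 a=1 clk=0 b=0 c=1
t6.Δ1 e=0 d=0 a=1 clk=1 b=0 c=1
t6.Δ2 e=0 d=0 a=1 clk=1 b=0 c=0
t7.Δ0 e=0 d=0 a=1 clk=1 b=0 c=0
t7.Δ1 e=0 d=0 a=1 clk=0 b=0 c=0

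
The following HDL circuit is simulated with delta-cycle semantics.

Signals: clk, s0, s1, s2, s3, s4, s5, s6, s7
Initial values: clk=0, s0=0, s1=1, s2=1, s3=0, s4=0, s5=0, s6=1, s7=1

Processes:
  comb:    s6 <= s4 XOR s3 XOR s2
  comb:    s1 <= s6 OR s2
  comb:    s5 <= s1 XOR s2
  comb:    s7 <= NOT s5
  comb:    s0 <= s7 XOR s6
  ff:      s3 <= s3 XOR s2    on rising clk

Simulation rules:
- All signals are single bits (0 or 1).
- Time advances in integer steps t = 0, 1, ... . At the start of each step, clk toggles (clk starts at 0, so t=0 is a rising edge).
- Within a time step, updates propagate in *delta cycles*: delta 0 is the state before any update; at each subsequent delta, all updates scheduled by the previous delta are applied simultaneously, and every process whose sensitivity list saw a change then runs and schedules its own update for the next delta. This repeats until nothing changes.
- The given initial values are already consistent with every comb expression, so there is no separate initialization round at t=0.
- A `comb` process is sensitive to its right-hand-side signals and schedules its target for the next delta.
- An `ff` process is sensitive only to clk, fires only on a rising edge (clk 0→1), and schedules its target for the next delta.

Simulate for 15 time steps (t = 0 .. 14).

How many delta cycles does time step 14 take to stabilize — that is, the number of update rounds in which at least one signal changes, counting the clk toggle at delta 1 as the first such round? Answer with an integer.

[bits: s1,s4,s5,s7,s3,s6,s2,s0,clk]
t=0: Δ0=100101100 Δ1=100101101 Δ2=100111101 Δ3=100110101 Δ4=100110111 | 4Δ
t=1: Δ0=100110111 Δ1=100110110 | 1Δ
t=2: Δ0=100110110 Δ1=100110111 Δ2=100100111 Δ3=100101111 Δ4=100101101 | 4Δ
t=3: Δ0=100101101 Δ1=100101100 | 1Δ
t=4: Δ0=100101100 Δ1=100101101 Δ2=100111101 Δ3=100110101 Δ4=100110111 | 4Δ
t=5: Δ0=100110111 Δ1=100110110 | 1Δ
t=6: Δ0=100110110 Δ1=100110111 Δ2=100100111 Δ3=100101111 Δ4=100101101 | 4Δ
t=7: Δ0=100101101 Δ1=100101100 | 1Δ
t=8: Δ0=100101100 Δ1=100101101 Δ2=100111101 Δ3=100110101 Δ4=100110111 | 4Δ
t=9: Δ0=100110111 Δ1=100110110 | 1Δ
t=10: Δ0=100110110 Δ1=100110111 Δ2=100100111 Δ3=100101111 Δ4=100101101 | 4Δ
t=11: Δ0=100101101 Δ1=100101100 | 1Δ
t=12: Δ0=100101100 Δ1=100101101 Δ2=100111101 Δ3=100110101 Δ4=100110111 | 4Δ
t=13: Δ0=100110111 Δ1=100110110 | 1Δ
t=14: Δ0=100110110 Δ1=100110111 Δ2=100100111 Δ3=100101111 Δ4=100101101 | 4Δ

4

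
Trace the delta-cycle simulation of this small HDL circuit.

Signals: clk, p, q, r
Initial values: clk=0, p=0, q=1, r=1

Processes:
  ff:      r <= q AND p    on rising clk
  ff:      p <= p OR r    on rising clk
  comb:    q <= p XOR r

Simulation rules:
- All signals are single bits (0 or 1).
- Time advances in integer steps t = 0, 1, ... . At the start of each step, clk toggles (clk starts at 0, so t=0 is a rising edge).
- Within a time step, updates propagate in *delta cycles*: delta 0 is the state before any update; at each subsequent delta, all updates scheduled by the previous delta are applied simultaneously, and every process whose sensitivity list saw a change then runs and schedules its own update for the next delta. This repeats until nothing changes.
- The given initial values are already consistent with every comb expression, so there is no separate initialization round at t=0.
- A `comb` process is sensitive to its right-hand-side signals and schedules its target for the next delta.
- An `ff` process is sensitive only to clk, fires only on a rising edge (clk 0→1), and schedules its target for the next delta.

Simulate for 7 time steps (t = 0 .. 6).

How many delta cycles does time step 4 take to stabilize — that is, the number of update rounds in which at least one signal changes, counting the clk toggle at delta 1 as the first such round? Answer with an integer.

t0.Δ0 p=0 q=1 clk=0 r=1
t0.Δ1 p=0 q=1 clk=1 r=1
t0.Δ2 p=1 q=1 clk=1 r=0
t1.Δ0 p=1 q=1 clk=1 r=0
t1.Δ1 p=1 q=1 clk=0 r=0
t2.Δ0 p=1 q=1 clk=0 r=0
t2.Δ1 p=1 q=1 clk=1 r=0
t2.Δ2 p=1 q=1 clk=1 r=1
t2.Δ3 p=1 q=0 clk=1 r=1
t3.Δ0 p=1 q=0 clk=1 r=1
t3.Δ1 p=1 q=0 clk=0 r=1
t4.Δ0 p=1 q=0 clk=0 r=1
t4.Δ1 p=1 q=0 clk=1 r=1
t4.Δ2 p=1 q=0 clk=1 r=0
t4.Δ3 p=1 q=1 clk=1 r=0
t5.Δ0 p=1 q=1 clk=1 r=0
t5.Δ1 p=1 q=1 clk=0 r=0
t6.Δ0 p=1 q=1 clk=0 r=0
t6.Δ1 p=1 q=1 clk=1 r=0
t6.Δ2 p=1 q=1 clk=1 r=1
t6.Δ3 p=1 q=0 clk=1 r=1

3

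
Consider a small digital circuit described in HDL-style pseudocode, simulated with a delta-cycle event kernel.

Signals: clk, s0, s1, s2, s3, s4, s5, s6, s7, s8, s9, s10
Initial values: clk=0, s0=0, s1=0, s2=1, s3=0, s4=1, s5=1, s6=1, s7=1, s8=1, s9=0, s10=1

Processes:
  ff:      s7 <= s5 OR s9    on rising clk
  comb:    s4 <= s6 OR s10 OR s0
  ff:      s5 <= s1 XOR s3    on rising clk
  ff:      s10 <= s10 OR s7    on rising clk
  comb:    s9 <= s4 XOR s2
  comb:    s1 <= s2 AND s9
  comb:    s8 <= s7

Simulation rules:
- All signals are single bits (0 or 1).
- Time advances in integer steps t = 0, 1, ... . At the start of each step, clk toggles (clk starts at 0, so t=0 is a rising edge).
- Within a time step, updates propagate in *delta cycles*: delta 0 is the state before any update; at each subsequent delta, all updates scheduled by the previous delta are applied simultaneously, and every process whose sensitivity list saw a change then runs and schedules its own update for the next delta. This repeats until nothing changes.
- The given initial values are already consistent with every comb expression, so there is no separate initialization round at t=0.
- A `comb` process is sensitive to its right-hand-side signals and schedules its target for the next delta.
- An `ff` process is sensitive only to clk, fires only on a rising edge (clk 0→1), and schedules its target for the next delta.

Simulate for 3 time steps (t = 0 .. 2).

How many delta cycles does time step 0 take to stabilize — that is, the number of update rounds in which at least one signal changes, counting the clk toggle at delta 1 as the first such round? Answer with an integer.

2

t0.Δ0 s0=0 s6=1 s1=0 s4=1 s7=1 clk=0 s3=0 s10=1 s2=1 s5=1 s9=0 s8=1
t0.Δ1 s0=0 s6=1 s1=0 s4=1 s7=1 clk=1 s3=0 s10=1 s2=1 s5=1 s9=0 s8=1
t0.Δ2 s0=0 s6=1 s1=0 s4=1 s7=1 clk=1 s3=0 s10=1 s2=1 s5=0 s9=0 s8=1
t1.Δ0 s0=0 s6=1 s1=0 s4=1 s7=1 clk=1 s3=0 s10=1 s2=1 s5=0 s9=0 s8=1
t1.Δ1 s0=0 s6=1 s1=0 s4=1 s7=1 clk=0 s3=0 s10=1 s2=1 s5=0 s9=0 s8=1
t2.Δ0 s0=0 s6=1 s1=0 s4=1 s7=1 clk=0 s3=0 s10=1 s2=1 s5=0 s9=0 s8=1
t2.Δ1 s0=0 s6=1 s1=0 s4=1 s7=1 clk=1 s3=0 s10=1 s2=1 s5=0 s9=0 s8=1
t2.Δ2 s0=0 s6=1 s1=0 s4=1 s7=0 clk=1 s3=0 s10=1 s2=1 s5=0 s9=0 s8=1
t2.Δ3 s0=0 s6=1 s1=0 s4=1 s7=0 clk=1 s3=0 s10=1 s2=1 s5=0 s9=0 s8=0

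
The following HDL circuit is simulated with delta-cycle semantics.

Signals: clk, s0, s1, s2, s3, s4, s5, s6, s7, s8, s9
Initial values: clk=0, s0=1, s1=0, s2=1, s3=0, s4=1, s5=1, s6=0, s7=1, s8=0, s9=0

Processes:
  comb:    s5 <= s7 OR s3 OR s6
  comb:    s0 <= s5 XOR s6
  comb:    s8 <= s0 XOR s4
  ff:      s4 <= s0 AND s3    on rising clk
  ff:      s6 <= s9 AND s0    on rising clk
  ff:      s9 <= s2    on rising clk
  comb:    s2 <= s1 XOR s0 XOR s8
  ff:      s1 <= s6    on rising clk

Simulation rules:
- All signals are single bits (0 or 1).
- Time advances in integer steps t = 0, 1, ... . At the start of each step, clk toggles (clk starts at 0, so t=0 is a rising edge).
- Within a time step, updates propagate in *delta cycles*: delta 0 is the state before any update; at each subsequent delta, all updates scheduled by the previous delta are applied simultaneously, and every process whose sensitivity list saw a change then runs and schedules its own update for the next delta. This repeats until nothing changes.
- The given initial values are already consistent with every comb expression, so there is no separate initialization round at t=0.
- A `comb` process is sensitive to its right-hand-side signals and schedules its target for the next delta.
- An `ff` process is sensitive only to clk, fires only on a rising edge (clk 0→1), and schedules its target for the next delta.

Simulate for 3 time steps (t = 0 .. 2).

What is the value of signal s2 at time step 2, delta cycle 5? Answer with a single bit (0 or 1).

t=0 Δ0: clk=0 s1=0 s2=1 s0=1 s7=1 s8=0 s9=0 s3=0 s5=1 s4=1 s6=0
  Δ1: clk:0→1
  Δ2: s9:0→1, s4:1→0
  Δ3: s8:0→1
  Δ4: s2:1→0
  (4Δ to stable)
t=1 Δ0: clk=1 s1=0 s2=0 s0=1 s7=1 s8=1 s9=1 s3=0 s5=1 s4=0 s6=0
  Δ1: clk:1→0
  (1Δ to stable)
t=2 Δ0: clk=0 s1=0 s2=0 s0=1 s7=1 s8=1 s9=1 s3=0 s5=1 s4=0 s6=0
  Δ1: clk:0→1
  Δ2: s9:1→0, s6:0→1
  Δ3: s0:1→0
  Δ4: s2:0→1, s8:1→0
  Δ5: s2:1→0
  (5Δ to stable)

0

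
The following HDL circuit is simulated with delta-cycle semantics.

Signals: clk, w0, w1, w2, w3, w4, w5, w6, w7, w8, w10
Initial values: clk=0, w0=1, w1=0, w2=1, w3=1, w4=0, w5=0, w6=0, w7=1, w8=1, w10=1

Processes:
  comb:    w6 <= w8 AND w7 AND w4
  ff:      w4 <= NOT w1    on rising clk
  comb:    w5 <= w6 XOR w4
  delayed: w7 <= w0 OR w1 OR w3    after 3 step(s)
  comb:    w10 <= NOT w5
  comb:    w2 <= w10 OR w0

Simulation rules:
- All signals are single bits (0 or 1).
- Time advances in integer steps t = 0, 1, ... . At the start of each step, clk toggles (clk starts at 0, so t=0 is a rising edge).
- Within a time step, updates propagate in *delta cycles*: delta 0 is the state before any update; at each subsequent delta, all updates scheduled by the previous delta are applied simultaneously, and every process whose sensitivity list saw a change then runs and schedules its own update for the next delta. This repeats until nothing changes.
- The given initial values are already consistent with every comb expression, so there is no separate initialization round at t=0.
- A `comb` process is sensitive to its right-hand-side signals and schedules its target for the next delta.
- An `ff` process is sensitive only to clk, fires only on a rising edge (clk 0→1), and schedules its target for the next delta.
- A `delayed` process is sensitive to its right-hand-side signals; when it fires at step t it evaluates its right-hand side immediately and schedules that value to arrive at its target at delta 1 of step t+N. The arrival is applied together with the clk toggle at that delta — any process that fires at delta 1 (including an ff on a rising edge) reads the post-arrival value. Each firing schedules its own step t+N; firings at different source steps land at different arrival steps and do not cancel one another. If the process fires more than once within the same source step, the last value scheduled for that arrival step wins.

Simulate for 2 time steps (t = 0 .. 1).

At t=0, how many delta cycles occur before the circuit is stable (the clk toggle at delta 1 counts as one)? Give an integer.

t=0 Δ0: w7=1 w2=1 w0=1 w3=1 w8=1 w4=0 w5=0 w6=0 w10=1 clk=0 w1=0
  Δ1: clk:0→1
  Δ2: w4:0→1
  Δ3: w5:0→1, w6:0→1
  Δ4: w5:1→0, w10:1→0
  Δ5: w10:0→1
  (5Δ to stable)
t=1 Δ0: w7=1 w2=1 w0=1 w3=1 w8=1 w4=1 w5=0 w6=1 w10=1 clk=1 w1=0
  Δ1: clk:1→0
  (1Δ to stable)

5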